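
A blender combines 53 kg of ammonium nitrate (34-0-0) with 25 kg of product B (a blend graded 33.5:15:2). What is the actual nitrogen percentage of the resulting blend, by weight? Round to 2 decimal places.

33.84% N

Total mass = 53 + 25 = 78 kg.
N mass = 34%×53 + 33.5%×25 = 26.395 kg.
% N = 26.395 / 78 = 33.8397%.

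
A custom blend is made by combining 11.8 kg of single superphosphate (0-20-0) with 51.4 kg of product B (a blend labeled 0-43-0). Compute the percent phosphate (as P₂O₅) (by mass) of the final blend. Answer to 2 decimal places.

Total mass = 11.8 + 51.4 = 63.2 kg.
P₂O₅ mass = 20%×11.8 + 43%×51.4 = 24.462 kg.
% P₂O₅ = 24.462 / 63.2 = 38.7057%.

38.71% P₂O₅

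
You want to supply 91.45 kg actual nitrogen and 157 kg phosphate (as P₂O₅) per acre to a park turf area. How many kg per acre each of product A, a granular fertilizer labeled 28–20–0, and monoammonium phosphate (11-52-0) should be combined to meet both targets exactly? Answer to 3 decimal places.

245.016 kg product A, 207.686 kg monoammonium phosphate

Per-acre balance (a = product A, b = monoammonium phosphate):
N: 0.28·a + 0.11·b = 91.45
P₂O₅: 0.2·a + 0.52·b = 157
Eliminate a: (row1) − 0.28/0.2·(row2) → -0.618·b = -128.35, so b = 207.6861.
Back-substitute: a = (91.45 − 0.11·207.6861) / 0.28 = 245.0162.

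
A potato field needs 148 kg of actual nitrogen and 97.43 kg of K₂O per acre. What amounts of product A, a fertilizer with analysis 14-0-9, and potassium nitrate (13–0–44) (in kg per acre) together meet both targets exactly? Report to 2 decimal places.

Per-acre balance (a = product A, b = potassium nitrate):
N: 0.14·a + 0.13·b = 148
K₂O: 0.09·a + 0.44·b = 97.43
Eliminate b: (row1) − 0.13/0.44·(row2) → 0.113409·a = 119.214, so a = 1051.184.
Then b = (97.43 − 0.09·1051.184) / 0.44 = 6.41683.

1051.18 kg product A, 6.42 kg potassium nitrate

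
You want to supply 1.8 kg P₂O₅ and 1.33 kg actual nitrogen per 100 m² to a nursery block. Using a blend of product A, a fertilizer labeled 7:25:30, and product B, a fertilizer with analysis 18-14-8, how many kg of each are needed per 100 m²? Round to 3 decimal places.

3.915 kg product A, 5.866 kg product B

Let a = kg of product A, b = kg of product B (per 100 m²).
P₂O₅: 0.25·a + 0.14·b = 1.8
N: 0.07·a + 0.18·b = 1.33
Eliminate b: (row1) − 0.14/0.18·(row2) → 0.195556·a = 0.765556, so a = 3.91477.
Then b = (1.33 − 0.07·3.91477) / 0.18 = 5.86648.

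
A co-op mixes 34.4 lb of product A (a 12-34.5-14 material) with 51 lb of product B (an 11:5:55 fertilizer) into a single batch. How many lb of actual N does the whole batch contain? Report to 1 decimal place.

9.7 lb N

N mass = 12%×34.4 + 11%×51 = 9.738 lb.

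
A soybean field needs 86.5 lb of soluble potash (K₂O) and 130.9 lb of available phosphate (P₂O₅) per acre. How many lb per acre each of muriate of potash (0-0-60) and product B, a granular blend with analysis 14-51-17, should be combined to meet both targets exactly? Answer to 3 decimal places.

Let a = lb of muriate of potash, b = lb of product B (per acre).
K₂O: 0.6·a + 0.17·b = 86.5
P₂O₅: 0·a + 0.51·b = 130.9
Solving simultaneously: a = 71.4444, b = 256.6667.

71.444 lb muriate of potash, 256.667 lb product B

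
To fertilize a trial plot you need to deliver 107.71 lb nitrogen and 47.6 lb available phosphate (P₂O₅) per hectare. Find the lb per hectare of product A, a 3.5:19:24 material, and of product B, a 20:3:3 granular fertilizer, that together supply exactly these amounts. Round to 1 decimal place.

170.2 lb product A, 508.8 lb product B

With a, b = lb per hectare of product A and product B:
N: 0.035·a + 0.2·b = 107.71
P₂O₅: 0.19·a + 0.03·b = 47.6
From row1: a = (107.71 − 0.2·b) / 0.035.
Into row2: 0.19·(107.71 − 0.2·b)/0.035 + 0.03·b = 47.6 → b = 508.766, a = 170.195.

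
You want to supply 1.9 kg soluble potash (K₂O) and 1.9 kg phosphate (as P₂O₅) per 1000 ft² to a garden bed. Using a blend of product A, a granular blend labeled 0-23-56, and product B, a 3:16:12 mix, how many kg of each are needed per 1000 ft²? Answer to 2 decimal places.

1.23 kg product A, 10.11 kg product B

With a, b = kg per 1000 ft² of product A and product B:
K₂O: 0.56·a + 0.12·b = 1.9
P₂O₅: 0.23·a + 0.16·b = 1.9
Eliminate a: (row1) − 0.56/0.23·(row2) → -0.269565·b = -2.72609, so b = 10.1129.
Back-substitute: a = (1.9 − 0.12·10.1129) / 0.56 = 1.22581.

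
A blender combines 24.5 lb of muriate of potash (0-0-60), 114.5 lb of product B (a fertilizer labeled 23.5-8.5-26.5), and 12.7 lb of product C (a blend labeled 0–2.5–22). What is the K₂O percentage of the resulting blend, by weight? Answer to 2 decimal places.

Total mass = 24.5 + 114.5 + 12.7 = 151.7 lb.
K₂O mass = 60%×24.5 + 26.5%×114.5 + 22%×12.7 = 47.8365 lb.
% K₂O = 47.8365 / 151.7 = 31.5336%.

31.53% K₂O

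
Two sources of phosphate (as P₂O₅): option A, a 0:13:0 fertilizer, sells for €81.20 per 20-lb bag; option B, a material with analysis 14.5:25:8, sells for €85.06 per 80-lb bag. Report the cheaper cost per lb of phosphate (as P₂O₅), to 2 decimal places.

option A: P₂O₅ per bag = 20 × 13% = 2.6 lb; cost = 81.20 / 2.6 = €31.2308/lb P₂O₅.
option B: P₂O₅ per bag = 80 × 25% = 20 lb; cost = 85.06 / 20 = €4.2530/lb P₂O₅.
option B is cheaper.

€4.25 per lb P₂O₅ (option B)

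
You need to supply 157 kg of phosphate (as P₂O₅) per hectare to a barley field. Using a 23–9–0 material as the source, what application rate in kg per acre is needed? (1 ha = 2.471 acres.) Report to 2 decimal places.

705.97 kg of product per acre

Product per hectare = 157 / 9% = 1744.44 kg.
Convert to per acre: 1744.44 × 0.404694 = 705.967 kg.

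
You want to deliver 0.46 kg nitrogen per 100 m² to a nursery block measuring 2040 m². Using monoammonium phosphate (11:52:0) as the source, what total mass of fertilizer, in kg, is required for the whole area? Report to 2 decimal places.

85.31 kg

Product per 100 m² = 0.46 / 11% = 4.18182 kg.
Total product = 4.18182 × 2040 / 100 = 85.3091 kg.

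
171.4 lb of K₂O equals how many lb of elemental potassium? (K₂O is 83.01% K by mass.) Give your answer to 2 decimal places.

K = 171.4 × 0.8301 = 142.279 lb.

142.28 lb K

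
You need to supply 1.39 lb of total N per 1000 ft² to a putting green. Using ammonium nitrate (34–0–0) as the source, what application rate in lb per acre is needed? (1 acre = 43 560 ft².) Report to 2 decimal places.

Product per 1000 ft² = 1.39 / 34% = 4.08824 lb.
Convert to per acre: 4.08824 × 43.56 = 178.084 lb.

178.08 lb of product per acre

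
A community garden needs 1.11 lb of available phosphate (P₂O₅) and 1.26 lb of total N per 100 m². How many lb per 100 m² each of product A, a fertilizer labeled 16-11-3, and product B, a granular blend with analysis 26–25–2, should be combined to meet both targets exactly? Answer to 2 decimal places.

2.32 lb product A, 3.42 lb product B

Per-100 m² balance (a = product A, b = product B):
P₂O₅: 0.11·a + 0.25·b = 1.11
N: 0.16·a + 0.26·b = 1.26
Eliminate b: (row1) − 0.25/0.26·(row2) → -0.0438462·a = -0.101538, so a = 2.31579.
Then b = (1.26 − 0.16·2.31579) / 0.26 = 3.42105.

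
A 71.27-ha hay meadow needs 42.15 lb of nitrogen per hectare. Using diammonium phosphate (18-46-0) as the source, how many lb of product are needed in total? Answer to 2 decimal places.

Product per hectare = 42.15 / 18% = 234.167 lb.
Total product = 234.167 × 71.27 = 16689.058 lb.

16689.06 lb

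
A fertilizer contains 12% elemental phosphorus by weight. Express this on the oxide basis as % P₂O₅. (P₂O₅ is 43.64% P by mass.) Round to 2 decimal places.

27.50% P₂O₅

%P₂O₅ = 12 / 0.4364 = 27.4977%.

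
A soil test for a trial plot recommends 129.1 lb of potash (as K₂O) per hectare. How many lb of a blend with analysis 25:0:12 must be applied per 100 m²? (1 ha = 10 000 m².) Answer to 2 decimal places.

10.76 lb of product per hundred sq m

Product per hectare = 129.1 / 12% = 1075.83 lb.
Convert to per 100 m²: 1075.83 × 0.01 = 10.7583 lb.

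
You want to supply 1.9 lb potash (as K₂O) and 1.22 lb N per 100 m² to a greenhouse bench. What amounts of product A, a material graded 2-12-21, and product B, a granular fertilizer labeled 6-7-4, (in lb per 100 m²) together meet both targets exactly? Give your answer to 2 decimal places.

With a, b = lb per 100 m² of product A and product B:
K₂O: 0.21·a + 0.04·b = 1.9
N: 0.02·a + 0.06·b = 1.22
From row1: a = (1.9 − 0.04·b) / 0.21.
Into row2: 0.02·(1.9 − 0.04·b)/0.21 + 0.06·b = 1.22 → b = 18.4915, a = 5.52542.

5.53 lb product A, 18.49 lb product B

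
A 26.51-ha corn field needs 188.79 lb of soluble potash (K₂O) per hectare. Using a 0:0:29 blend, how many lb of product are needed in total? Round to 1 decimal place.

Product per hectare = 188.79 / 29% = 651 lb.
Total product = 651 × 26.51 = 17258.01 lb.

17258.0 lb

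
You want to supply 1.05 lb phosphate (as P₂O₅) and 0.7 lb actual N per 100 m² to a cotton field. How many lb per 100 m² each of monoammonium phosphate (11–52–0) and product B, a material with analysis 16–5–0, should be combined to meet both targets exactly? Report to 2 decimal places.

Per-100 m² balance (a = monoammonium phosphate, b = product B):
P₂O₅: 0.52·a + 0.05·b = 1.05
N: 0.11·a + 0.16·b = 0.7
Solving simultaneously: a = 1.71171, b = 3.1982.

1.71 lb monoammonium phosphate, 3.20 lb product B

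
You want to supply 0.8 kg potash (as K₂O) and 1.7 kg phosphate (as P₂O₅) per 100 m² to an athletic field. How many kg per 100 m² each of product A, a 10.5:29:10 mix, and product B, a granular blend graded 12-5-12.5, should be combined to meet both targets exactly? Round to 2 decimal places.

Per-100 m² balance (a = product A, b = product B):
K₂O: 0.1·a + 0.125·b = 0.8
P₂O₅: 0.29·a + 0.05·b = 1.7
Solving simultaneously: a = 5.52, b = 1.984.

5.52 kg product A, 1.98 kg product B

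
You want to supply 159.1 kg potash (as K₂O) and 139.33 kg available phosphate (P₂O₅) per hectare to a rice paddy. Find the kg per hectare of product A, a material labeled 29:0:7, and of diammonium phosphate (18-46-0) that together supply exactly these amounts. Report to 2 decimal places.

2272.86 kg product A, 302.89 kg diammonium phosphate

Per-hectare balance (a = product A, b = diammonium phosphate):
K₂O: 0.07·a + 0·b = 159.1
P₂O₅: 0·a + 0.46·b = 139.33
Solving simultaneously: a = 2272.857, b = 302.891.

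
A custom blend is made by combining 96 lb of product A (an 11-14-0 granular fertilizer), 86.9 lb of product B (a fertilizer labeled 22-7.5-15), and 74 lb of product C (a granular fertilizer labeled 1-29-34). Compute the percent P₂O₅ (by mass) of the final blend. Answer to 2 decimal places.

Total mass = 96 + 86.9 + 74 = 256.9 lb.
P₂O₅ mass = 14%×96 + 7.5%×86.9 + 29%×74 = 41.4175 lb.
% P₂O₅ = 41.4175 / 256.9 = 16.122%.

16.12% P₂O₅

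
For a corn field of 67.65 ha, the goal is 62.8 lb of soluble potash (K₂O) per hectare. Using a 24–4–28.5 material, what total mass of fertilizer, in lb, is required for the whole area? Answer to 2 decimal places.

Product per hectare = 62.8 / 28.5% = 220.351 lb.
Total product = 220.351 × 67.65 = 14906.737 lb.

14906.74 lb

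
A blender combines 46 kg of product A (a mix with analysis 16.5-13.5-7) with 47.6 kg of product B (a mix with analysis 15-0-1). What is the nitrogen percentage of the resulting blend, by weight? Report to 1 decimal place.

Total mass = 46 + 47.6 = 93.6 kg.
N mass = 16.5%×46 + 15%×47.6 = 14.73 kg.
% N = 14.73 / 93.6 = 15.7372%.

15.7% N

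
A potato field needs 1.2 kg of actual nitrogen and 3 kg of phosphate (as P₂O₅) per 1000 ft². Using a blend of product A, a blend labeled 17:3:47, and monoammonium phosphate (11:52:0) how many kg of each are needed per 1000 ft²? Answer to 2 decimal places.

3.45 kg product A, 5.57 kg monoammonium phosphate

Let a = kg of product A, b = kg of monoammonium phosphate (per 1000 ft²).
N: 0.17·a + 0.11·b = 1.2
P₂O₅: 0.03·a + 0.52·b = 3
Eliminate b: (row1) − 0.11/0.52·(row2) → 0.163654·a = 0.565385, so a = 3.45476.
Then b = (3 − 0.03·3.45476) / 0.52 = 5.56992.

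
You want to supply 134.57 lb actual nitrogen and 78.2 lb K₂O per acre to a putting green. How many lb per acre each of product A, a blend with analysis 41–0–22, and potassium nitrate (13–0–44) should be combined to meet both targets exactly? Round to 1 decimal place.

With a, b = lb per acre of product A and potassium nitrate:
N: 0.41·a + 0.13·b = 134.57
K₂O: 0.22·a + 0.44·b = 78.2
From row1: a = (134.57 − 0.13·b) / 0.41.
Into row2: 0.22·(134.57 − 0.13·b)/0.41 + 0.44·b = 78.2 → b = 16.1831, a = 323.088.

323.1 lb product A, 16.2 lb potassium nitrate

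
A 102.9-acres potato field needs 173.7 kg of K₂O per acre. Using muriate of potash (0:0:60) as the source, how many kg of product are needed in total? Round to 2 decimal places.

29789.55 kg

Product per acre = 173.7 / 60% = 289.5 kg.
Total product = 289.5 × 102.9 = 29789.55 kg.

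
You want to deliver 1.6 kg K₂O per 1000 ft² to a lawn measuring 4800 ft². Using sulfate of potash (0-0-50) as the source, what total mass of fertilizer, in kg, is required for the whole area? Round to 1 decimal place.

15.4 kg

Product per 1000 ft² = 1.6 / 50% = 3.2 kg.
Total product = 3.2 × 4800 / 1000 = 15.36 kg.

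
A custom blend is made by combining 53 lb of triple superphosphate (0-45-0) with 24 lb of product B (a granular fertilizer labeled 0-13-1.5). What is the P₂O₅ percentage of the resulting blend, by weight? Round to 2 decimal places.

35.03% P₂O₅

Total mass = 53 + 24 = 77 lb.
P₂O₅ mass = 45%×53 + 13%×24 = 26.97 lb.
% P₂O₅ = 26.97 / 77 = 35.026%.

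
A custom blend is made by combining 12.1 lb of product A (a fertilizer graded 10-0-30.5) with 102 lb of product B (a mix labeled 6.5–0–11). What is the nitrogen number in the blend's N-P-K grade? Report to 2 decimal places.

6.87% N

Total mass = 12.1 + 102 = 114.1 lb.
N mass = 10%×12.1 + 6.5%×102 = 7.84 lb.
% N = 7.84 / 114.1 = 6.87117%.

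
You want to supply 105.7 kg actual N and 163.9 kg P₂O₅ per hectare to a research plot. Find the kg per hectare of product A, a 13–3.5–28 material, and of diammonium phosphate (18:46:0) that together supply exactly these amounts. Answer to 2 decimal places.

357.38 kg product A, 329.11 kg diammonium phosphate

Per-hectare balance (a = product A, b = diammonium phosphate):
N: 0.13·a + 0.18·b = 105.7
P₂O₅: 0.035·a + 0.46·b = 163.9
From row1: a = (105.7 − 0.18·b) / 0.13.
Into row2: 0.035·(105.7 − 0.18·b)/0.13 + 0.46·b = 163.9 → b = 329.112, a = 357.383.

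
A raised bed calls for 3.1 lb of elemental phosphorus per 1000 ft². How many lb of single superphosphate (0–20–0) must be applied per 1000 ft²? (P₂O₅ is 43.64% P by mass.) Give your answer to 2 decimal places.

As P₂O₅: 3.1 / 0.4364 = 7.10357 lb per 1000 ft².
Product per 1000 ft² = 7.10357 / 20% = 35.5179 lb.

35.52 lb of product per thousand sq ft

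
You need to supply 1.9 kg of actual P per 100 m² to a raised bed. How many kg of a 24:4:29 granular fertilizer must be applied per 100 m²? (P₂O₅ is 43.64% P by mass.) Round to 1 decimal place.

As P₂O₅: 1.9 / 0.4364 = 4.3538 kg per 100 m².
Product per 100 m² = 4.3538 / 4% = 108.845 kg.

108.8 kg of product per hundred sq m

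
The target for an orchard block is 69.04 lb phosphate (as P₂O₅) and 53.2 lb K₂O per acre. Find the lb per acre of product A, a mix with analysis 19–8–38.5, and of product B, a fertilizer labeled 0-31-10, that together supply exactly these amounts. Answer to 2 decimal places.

With a, b = lb per acre of product A and product B:
P₂O₅: 0.08·a + 0.31·b = 69.04
K₂O: 0.385·a + 0.1·b = 53.2
Solving simultaneously: a = 86.1069, b = 200.489.

86.11 lb product A, 200.49 lb product B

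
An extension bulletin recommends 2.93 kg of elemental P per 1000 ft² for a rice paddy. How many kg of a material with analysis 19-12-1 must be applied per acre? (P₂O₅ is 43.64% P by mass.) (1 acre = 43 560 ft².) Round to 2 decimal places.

As P₂O₅: 2.93 / 0.4364 = 6.71402 kg per 1000 ft².
Product per 1000 ft² = 6.71402 / 12% = 55.9502 kg.
Convert to per acre: 55.9502 × 43.56 = 2437.191 kg.

2437.19 kg of product per acre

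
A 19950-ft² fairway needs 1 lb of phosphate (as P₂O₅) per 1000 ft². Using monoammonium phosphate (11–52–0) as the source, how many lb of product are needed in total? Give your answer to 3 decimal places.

38.365 lb

Product per 1000 ft² = 1 / 52% = 1.92308 lb.
Total product = 1.92308 × 19950 / 1000 = 38.3654 lb.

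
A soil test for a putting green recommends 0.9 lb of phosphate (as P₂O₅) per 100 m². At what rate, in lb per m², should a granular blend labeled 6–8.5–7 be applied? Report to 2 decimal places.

0.11 lb of product per sq m

Product per 100 m² = 0.9 / 8.5% = 10.5882 lb.
Convert to per m²: 10.5882 × 0.01 = 0.105882 lb.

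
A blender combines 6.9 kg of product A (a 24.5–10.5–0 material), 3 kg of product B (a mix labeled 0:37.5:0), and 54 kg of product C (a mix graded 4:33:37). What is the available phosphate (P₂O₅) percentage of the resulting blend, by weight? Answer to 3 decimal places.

30.782% P₂O₅

Total mass = 6.9 + 3 + 54 = 63.9 kg.
P₂O₅ mass = 10.5%×6.9 + 37.5%×3 + 33%×54 = 19.6695 kg.
% P₂O₅ = 19.6695 / 63.9 = 30.7817%.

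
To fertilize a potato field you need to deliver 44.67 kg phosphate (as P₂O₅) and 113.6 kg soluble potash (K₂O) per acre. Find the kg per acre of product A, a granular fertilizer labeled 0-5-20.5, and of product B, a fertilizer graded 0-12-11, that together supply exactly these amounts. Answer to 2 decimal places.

Per-acre balance (a = product A, b = product B):
P₂O₅: 0.05·a + 0.12·b = 44.67
K₂O: 0.205·a + 0.11·b = 113.6
Eliminate a: (row1) − 0.05/0.205·(row2) → 0.0931707·b = 16.9627, so b = 182.0602.
Back-substitute: a = (44.67 − 0.12·182.0602) / 0.05 = 456.455.

456.46 kg product A, 182.06 kg product B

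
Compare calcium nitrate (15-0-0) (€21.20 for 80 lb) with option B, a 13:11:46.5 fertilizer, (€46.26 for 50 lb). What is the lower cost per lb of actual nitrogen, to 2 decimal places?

€1.77 per lb N (calcium nitrate)

calcium nitrate: N per bag = 80 × 15% = 12 lb; cost = 21.20 / 12 = €1.7667/lb N.
option B: N per bag = 50 × 13% = 6.5 lb; cost = 46.26 / 6.5 = €7.1169/lb N.
calcium nitrate is cheaper.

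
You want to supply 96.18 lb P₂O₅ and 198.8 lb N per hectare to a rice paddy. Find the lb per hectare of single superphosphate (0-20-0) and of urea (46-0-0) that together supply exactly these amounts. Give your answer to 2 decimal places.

480.90 lb single superphosphate, 432.17 lb urea

With a, b = lb per hectare of single superphosphate and urea:
P₂O₅: 0.2·a + 0·b = 96.18
N: 0·a + 0.46·b = 198.8
Solving simultaneously: a = 480.9, b = 432.174.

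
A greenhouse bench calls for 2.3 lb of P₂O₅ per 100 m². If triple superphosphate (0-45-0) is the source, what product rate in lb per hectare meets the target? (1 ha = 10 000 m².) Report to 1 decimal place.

Product per 100 m² = 2.3 / 45% = 5.11111 lb.
Convert to per hectare: 5.11111 × 100 = 511.111 lb.

511.1 lb of product per hectare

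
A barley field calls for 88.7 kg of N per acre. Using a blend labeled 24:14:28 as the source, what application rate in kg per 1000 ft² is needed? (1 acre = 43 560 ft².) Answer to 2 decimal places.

8.48 kg of product per thousand sq ft

Product per acre = 88.7 / 24% = 369.583 kg.
Convert to per 1000 ft²: 369.583 × 0.0229568 = 8.48447 kg.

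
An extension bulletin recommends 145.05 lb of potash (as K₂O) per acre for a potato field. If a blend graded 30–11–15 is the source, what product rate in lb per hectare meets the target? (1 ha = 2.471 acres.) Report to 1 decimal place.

Product per acre = 145.05 / 15% = 967 lb.
Convert to per hectare: 967 × 2.471 = 2389.46 lb.

2389.5 lb of product per hectare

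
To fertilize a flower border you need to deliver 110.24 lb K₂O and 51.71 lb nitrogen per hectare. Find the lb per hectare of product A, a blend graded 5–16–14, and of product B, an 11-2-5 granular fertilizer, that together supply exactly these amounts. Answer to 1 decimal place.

739.6 lb product A, 133.9 lb product B

Let a = lb of product A, b = lb of product B (per hectare).
K₂O: 0.14·a + 0.05·b = 110.24
N: 0.05·a + 0.11·b = 51.71
Eliminate b: (row1) − 0.05/0.11·(row2) → 0.117273·a = 86.7355, so a = 739.605.
Then b = (51.71 − 0.05·739.605) / 0.11 = 133.907.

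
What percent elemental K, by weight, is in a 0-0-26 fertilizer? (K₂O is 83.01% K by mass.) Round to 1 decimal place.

%K = 26 × 0.8301 = 21.5826%.

21.6% K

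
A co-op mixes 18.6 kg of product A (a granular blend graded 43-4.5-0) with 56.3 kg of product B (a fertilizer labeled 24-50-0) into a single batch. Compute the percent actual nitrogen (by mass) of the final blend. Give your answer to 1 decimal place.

28.7% N

Total mass = 18.6 + 56.3 = 74.9 kg.
N mass = 43%×18.6 + 24%×56.3 = 21.51 kg.
% N = 21.51 / 74.9 = 28.7183%.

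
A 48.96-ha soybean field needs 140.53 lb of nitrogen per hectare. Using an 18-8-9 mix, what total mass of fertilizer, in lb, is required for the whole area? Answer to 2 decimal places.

38224.16 lb

Product per hectare = 140.53 / 18% = 780.722 lb.
Total product = 780.722 × 48.96 = 38224.16 lb.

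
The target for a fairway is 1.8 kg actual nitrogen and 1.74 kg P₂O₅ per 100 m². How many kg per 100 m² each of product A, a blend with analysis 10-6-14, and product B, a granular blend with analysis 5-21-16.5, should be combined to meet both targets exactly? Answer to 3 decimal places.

Per-100 m² balance (a = product A, b = product B):
N: 0.1·a + 0.05·b = 1.8
P₂O₅: 0.06·a + 0.21·b = 1.74
Solving simultaneously: a = 16.1667, b = 3.66667.

16.167 kg product A, 3.667 kg product B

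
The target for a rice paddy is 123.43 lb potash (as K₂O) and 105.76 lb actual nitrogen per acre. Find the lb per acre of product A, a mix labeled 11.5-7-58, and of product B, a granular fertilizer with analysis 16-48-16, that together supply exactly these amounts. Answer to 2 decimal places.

38.00 lb product A, 633.69 lb product B

Per-acre balance (a = product A, b = product B):
K₂O: 0.58·a + 0.16·b = 123.43
N: 0.115·a + 0.16·b = 105.76
Solving simultaneously: a = 38, b = 633.688.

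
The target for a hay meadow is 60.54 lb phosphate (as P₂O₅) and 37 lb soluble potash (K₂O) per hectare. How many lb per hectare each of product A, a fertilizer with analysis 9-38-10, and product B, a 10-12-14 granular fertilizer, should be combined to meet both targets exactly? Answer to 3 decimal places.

Let a = lb of product A, b = lb of product B (per hectare).
P₂O₅: 0.38·a + 0.12·b = 60.54
K₂O: 0.1·a + 0.14·b = 37
From row1: a = (60.54 − 0.12·b) / 0.38.
Into row2: 0.1·(60.54 − 0.12·b)/0.38 + 0.14·b = 37 → b = 194.3204, a = 97.95146.

97.951 lb product A, 194.320 lb product B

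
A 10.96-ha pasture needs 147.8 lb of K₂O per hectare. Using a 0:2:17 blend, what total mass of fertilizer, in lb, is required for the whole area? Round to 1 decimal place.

9528.8 lb

Product per hectare = 147.8 / 17% = 869.412 lb.
Total product = 869.412 × 10.96 = 9528.75 lb.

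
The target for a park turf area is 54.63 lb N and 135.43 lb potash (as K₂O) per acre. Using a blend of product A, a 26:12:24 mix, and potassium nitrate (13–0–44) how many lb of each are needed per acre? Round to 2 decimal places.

77.30 lb product A, 265.63 lb potassium nitrate

Per-acre balance (a = product A, b = potassium nitrate):
N: 0.26·a + 0.13·b = 54.63
K₂O: 0.24·a + 0.44·b = 135.43
Eliminate a: (row1) − 0.26/0.24·(row2) → -0.346667·b = -92.0858, so b = 265.632.
Back-substitute: a = (54.63 − 0.13·265.632) / 0.26 = 77.2993.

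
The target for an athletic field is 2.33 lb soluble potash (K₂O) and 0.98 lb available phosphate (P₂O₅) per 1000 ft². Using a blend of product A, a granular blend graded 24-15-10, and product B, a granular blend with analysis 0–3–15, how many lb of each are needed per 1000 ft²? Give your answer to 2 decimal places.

With a, b = lb per 1000 ft² of product A and product B:
K₂O: 0.1·a + 0.15·b = 2.33
P₂O₅: 0.15·a + 0.03·b = 0.98
Eliminate b: (row1) − 0.15/0.03·(row2) → -0.65·a = -2.57, so a = 3.95385.
Then b = (0.98 − 0.15·3.95385) / 0.03 = 12.8974.

3.95 lb product A, 12.90 lb product B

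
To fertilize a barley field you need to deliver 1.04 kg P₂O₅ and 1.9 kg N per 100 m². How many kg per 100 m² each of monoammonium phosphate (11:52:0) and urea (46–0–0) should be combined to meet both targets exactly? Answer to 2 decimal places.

2.00 kg monoammonium phosphate, 3.65 kg urea

With a, b = kg per 100 m² of monoammonium phosphate and urea:
P₂O₅: 0.52·a + 0·b = 1.04
N: 0.11·a + 0.46·b = 1.9
From row1: a = (1.04 − 0·b) / 0.52.
Into row2: 0.11·(1.04 − 0·b)/0.52 + 0.46·b = 1.9 → b = 3.65217, a = 2.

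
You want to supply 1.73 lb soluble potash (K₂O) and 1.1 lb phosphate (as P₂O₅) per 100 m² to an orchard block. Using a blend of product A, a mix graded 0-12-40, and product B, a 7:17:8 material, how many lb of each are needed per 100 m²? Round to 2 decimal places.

3.53 lb product A, 3.98 lb product B

Let a = lb of product A, b = lb of product B (per 100 m²).
K₂O: 0.4·a + 0.08·b = 1.73
P₂O₅: 0.12·a + 0.17·b = 1.1
Eliminate b: (row1) − 0.08/0.17·(row2) → 0.343529·a = 1.21235, so a = 3.52911.
Then b = (1.1 − 0.12·3.52911) / 0.17 = 3.97945.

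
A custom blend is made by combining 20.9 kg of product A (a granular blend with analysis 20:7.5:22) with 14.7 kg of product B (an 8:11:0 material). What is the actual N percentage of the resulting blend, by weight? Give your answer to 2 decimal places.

15.04% N

Total mass = 20.9 + 14.7 = 35.6 kg.
N mass = 20%×20.9 + 8%×14.7 = 5.356 kg.
% N = 5.356 / 35.6 = 15.0449%.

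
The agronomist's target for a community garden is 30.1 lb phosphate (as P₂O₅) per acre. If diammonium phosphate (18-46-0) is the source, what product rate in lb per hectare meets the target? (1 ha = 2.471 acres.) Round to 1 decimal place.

Product per acre = 30.1 / 46% = 65.4348 lb.
Convert to per hectare: 65.4348 × 2.471 = 161.689 lb.

161.7 lb of product per hectare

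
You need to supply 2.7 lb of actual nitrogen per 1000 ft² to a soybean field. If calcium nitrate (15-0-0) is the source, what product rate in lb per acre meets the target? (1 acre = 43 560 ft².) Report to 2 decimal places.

Product per 1000 ft² = 2.7 / 15% = 18 lb.
Convert to per acre: 18 × 43.56 = 784.08 lb.

784.08 lb of product per acre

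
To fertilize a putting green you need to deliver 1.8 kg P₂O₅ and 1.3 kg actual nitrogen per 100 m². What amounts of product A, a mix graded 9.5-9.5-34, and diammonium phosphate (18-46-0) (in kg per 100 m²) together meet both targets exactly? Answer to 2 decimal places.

10.30 kg product A, 1.79 kg diammonium phosphate

With a, b = kg per 100 m² of product A and diammonium phosphate:
P₂O₅: 0.095·a + 0.46·b = 1.8
N: 0.095·a + 0.18·b = 1.3
Eliminate a: (row1) − 0.095/0.095·(row2) → 0.28·b = 0.5, so b = 1.78571.
Back-substitute: a = (1.8 − 0.46·1.78571) / 0.095 = 10.3008.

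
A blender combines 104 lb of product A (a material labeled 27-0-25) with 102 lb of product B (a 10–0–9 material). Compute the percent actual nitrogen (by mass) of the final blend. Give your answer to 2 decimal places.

Total mass = 104 + 102 = 206 lb.
N mass = 27%×104 + 10%×102 = 38.28 lb.
% N = 38.28 / 206 = 18.5825%.

18.58% N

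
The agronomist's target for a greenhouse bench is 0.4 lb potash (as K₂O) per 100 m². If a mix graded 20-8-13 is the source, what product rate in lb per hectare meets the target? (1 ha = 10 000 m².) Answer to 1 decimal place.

Product per 100 m² = 0.4 / 13% = 3.07692 lb.
Convert to per hectare: 3.07692 × 100 = 307.692 lb.

307.7 lb of product per hectare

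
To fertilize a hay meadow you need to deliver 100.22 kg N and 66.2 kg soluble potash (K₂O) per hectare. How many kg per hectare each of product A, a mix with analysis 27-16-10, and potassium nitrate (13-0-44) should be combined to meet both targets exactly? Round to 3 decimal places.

335.452 kg product A, 74.216 kg potassium nitrate

Per-hectare balance (a = product A, b = potassium nitrate):
N: 0.27·a + 0.13·b = 100.22
K₂O: 0.1·a + 0.44·b = 66.2
Eliminate b: (row1) − 0.13/0.44·(row2) → 0.240455·a = 80.6609, so a = 335.4518.
Then b = (66.2 − 0.1·335.4518) / 0.44 = 74.2155.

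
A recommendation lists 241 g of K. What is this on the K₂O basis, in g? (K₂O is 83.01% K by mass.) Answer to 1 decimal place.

290.3 g K₂O

K₂O = 241 / 0.8301 = 290.326 g.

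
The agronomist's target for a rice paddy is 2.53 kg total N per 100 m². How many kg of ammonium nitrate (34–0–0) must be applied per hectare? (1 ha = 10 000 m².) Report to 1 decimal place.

Product per 100 m² = 2.53 / 34% = 7.44118 kg.
Convert to per hectare: 7.44118 × 100 = 744.118 kg.

744.1 kg of product per hectare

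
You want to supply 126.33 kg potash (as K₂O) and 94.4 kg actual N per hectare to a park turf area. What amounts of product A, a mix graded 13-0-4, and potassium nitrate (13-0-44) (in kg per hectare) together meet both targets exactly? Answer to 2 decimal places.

482.94 kg product A, 243.21 kg potassium nitrate

Let a = kg of product A, b = kg of potassium nitrate (per hectare).
K₂O: 0.04·a + 0.44·b = 126.33
N: 0.13·a + 0.13·b = 94.4
Solving simultaneously: a = 482.944, b = 243.2096.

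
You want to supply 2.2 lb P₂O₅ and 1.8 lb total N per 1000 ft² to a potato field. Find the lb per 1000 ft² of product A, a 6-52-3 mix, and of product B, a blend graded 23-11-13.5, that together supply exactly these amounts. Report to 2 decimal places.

2.73 lb product A, 7.12 lb product B

Let a = lb of product A, b = lb of product B (per 1000 ft²).
P₂O₅: 0.52·a + 0.11·b = 2.2
N: 0.06·a + 0.23·b = 1.8
Solving simultaneously: a = 2.72566, b = 7.11504.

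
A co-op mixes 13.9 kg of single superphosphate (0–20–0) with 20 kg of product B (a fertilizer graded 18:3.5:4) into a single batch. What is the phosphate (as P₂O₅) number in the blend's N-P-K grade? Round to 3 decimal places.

10.265% P₂O₅

Total mass = 13.9 + 20 = 33.9 kg.
P₂O₅ mass = 20%×13.9 + 3.5%×20 = 3.48 kg.
% P₂O₅ = 3.48 / 33.9 = 10.26549%.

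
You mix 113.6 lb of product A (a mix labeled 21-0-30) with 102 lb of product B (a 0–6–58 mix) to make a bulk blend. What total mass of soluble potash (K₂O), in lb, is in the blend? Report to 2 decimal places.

K₂O mass = 30%×113.6 + 58%×102 = 93.24 lb.

93.24 lb K₂O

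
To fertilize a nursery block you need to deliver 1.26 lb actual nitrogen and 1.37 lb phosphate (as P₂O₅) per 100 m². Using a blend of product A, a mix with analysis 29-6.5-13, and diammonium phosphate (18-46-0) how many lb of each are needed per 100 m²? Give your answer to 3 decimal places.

Let a = lb of product A, b = lb of diammonium phosphate (per 100 m²).
N: 0.29·a + 0.18·b = 1.26
P₂O₅: 0.065·a + 0.46·b = 1.37
Eliminate b: (row1) − 0.18/0.46·(row2) → 0.264565·a = 0.723913, so a = 2.73624.
Then b = (1.37 − 0.065·2.73624) / 0.46 = 2.59162.

2.736 lb product A, 2.592 lb diammonium phosphate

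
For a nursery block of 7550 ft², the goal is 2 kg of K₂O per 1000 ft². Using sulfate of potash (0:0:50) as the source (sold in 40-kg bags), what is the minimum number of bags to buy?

1 bags

Product per 1000 ft² = 2 / 50% = 4 kg.
Total product = 4 × 7550 / 1000 = 30.2 kg.
Bags = ⌈30.2 / 40⌉ = 1.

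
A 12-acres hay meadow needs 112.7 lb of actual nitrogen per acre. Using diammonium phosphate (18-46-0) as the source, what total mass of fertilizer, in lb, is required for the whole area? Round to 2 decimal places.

7513.33 lb

Product per acre = 112.7 / 18% = 626.111 lb.
Total product = 626.111 × 12 = 7513.333 lb.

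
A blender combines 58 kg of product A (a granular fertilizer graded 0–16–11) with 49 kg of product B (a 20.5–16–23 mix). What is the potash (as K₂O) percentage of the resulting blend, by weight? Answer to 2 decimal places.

16.50% K₂O

Total mass = 58 + 49 = 107 kg.
K₂O mass = 11%×58 + 23%×49 = 17.65 kg.
% K₂O = 17.65 / 107 = 16.4953%.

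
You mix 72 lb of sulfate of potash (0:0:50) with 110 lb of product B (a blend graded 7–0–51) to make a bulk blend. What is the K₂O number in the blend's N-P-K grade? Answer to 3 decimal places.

Total mass = 72 + 110 = 182 lb.
K₂O mass = 50%×72 + 51%×110 = 92.1 lb.
% K₂O = 92.1 / 182 = 50.6044%.

50.604% K₂O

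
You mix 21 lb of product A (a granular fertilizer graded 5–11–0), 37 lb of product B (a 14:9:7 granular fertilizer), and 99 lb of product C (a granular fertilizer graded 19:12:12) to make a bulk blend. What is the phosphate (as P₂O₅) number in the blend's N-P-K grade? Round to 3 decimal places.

Total mass = 21 + 37 + 99 = 157 lb.
P₂O₅ mass = 11%×21 + 9%×37 + 12%×99 = 17.52 lb.
% P₂O₅ = 17.52 / 157 = 11.1592%.

11.159% P₂O₅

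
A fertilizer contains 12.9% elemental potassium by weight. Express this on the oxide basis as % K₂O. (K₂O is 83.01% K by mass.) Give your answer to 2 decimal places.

15.54% K₂O

%K₂O = 12.9 / 0.8301 = 15.5403%.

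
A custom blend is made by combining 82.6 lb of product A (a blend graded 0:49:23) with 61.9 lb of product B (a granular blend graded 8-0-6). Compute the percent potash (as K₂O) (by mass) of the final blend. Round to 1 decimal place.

15.7% K₂O

Total mass = 82.6 + 61.9 = 144.5 lb.
K₂O mass = 23%×82.6 + 6%×61.9 = 22.712 lb.
% K₂O = 22.712 / 144.5 = 15.7176%.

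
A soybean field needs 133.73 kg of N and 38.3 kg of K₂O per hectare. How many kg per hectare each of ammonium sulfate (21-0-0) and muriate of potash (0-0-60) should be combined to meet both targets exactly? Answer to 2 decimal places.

Let a = kg of ammonium sulfate, b = kg of muriate of potash (per hectare).
N: 0.21·a + 0·b = 133.73
K₂O: 0·a + 0.6·b = 38.3
Solving simultaneously: a = 636.8095, b = 63.8333.

636.81 kg ammonium sulfate, 63.83 kg muriate of potash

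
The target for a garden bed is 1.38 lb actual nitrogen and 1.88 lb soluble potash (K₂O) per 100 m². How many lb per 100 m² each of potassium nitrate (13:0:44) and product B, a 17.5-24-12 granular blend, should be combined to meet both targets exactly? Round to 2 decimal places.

With a, b = lb per 100 m² of potassium nitrate and product B:
N: 0.13·a + 0.175·b = 1.38
K₂O: 0.44·a + 0.12·b = 1.88
Eliminate b: (row1) − 0.175/0.12·(row2) → -0.511667·a = -1.36167, so a = 2.66124.
Then b = (1.88 − 0.44·2.66124) / 0.12 = 5.90879.

2.66 lb potassium nitrate, 5.91 lb product B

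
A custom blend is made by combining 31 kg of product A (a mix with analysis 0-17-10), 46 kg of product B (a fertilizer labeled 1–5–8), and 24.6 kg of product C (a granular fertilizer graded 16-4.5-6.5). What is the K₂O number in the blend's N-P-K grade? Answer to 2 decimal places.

Total mass = 31 + 46 + 24.6 = 101.6 kg.
K₂O mass = 10%×31 + 8%×46 + 6.5%×24.6 = 8.379 kg.
% K₂O = 8.379 / 101.6 = 8.24705%.

8.25% K₂O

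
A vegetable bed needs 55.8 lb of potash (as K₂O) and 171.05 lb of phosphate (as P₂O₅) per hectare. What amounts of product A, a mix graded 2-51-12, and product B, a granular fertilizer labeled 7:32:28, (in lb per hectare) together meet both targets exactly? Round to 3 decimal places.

Per-hectare balance (a = product A, b = product B):
K₂O: 0.12·a + 0.28·b = 55.8
P₂O₅: 0.51·a + 0.32·b = 171.05
Eliminate b: (row1) − 0.28/0.32·(row2) → -0.32625·a = -93.8688, so a = 287.7203.
Then b = (171.05 − 0.51·287.7203) / 0.32 = 75.97701.

287.720 lb product A, 75.977 lb product B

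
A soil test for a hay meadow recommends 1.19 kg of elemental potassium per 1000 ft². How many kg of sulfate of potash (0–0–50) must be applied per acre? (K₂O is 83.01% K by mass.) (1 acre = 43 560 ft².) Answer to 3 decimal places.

As K₂O: 1.19 / 0.8301 = 1.43356 kg per 1000 ft².
Product per 1000 ft² = 1.43356 / 50% = 2.86712 kg.
Convert to per acre: 2.86712 × 43.56 = 124.8919 kg.

124.892 kg of product per acre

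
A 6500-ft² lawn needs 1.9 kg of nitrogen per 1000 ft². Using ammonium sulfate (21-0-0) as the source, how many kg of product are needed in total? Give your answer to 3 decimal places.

Product per 1000 ft² = 1.9 / 21% = 9.04762 kg.
Total product = 9.04762 × 6500 / 1000 = 58.8095 kg.

58.810 kg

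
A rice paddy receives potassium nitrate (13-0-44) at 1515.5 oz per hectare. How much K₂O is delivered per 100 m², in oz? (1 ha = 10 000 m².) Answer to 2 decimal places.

6.67 oz K₂O per hundred sq m

K₂O per hectare = 1515.5 × 44% = 666.82 oz.
Convert to per 100 m²: 666.82 × 0.01 = 6.6682 oz.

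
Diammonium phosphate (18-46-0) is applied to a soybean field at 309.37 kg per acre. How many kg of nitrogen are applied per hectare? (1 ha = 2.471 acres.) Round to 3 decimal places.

nitrogen per acre = 309.37 × 18% = 55.6866 kg.
Convert to per hectare: 55.6866 × 2.471 = 137.6016 kg.

137.602 kg N per hectare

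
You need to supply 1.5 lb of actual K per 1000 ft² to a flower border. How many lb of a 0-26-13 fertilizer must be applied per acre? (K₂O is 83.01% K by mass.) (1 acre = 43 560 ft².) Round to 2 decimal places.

605.49 lb of product per acre

As K₂O: 1.5 / 0.8301 = 1.80701 lb per 1000 ft².
Product per 1000 ft² = 1.80701 / 13% = 13.9001 lb.
Convert to per acre: 13.9001 × 43.56 = 605.488 lb.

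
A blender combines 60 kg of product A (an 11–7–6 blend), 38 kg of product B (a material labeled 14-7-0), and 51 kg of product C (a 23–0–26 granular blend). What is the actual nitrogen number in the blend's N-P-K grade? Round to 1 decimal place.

15.9% N

Total mass = 60 + 38 + 51 = 149 kg.
N mass = 11%×60 + 14%×38 + 23%×51 = 23.65 kg.
% N = 23.65 / 149 = 15.8725%.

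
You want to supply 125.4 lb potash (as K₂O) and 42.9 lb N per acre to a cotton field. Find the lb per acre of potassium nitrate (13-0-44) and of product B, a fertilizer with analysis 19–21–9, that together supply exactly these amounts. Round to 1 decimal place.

Per-acre balance (a = potassium nitrate, b = product B):
K₂O: 0.44·a + 0.09·b = 125.4
N: 0.13·a + 0.19·b = 42.9
Eliminate b: (row1) − 0.09/0.19·(row2) → 0.378421·a = 105.079, so a = 277.677.
Then b = (42.9 − 0.13·277.677) / 0.19 = 35.7997.

277.7 lb potassium nitrate, 35.8 lb product B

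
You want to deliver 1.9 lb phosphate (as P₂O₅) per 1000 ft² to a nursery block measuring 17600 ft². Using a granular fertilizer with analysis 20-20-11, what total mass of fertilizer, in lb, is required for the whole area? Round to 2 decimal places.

Product per 1000 ft² = 1.9 / 20% = 9.5 lb.
Total product = 9.5 × 17600 / 1000 = 167.2 lb.

167.20 lb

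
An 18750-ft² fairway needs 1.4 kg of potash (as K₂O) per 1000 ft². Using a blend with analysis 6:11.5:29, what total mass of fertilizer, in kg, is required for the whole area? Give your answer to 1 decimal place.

Product per 1000 ft² = 1.4 / 29% = 4.82759 kg.
Total product = 4.82759 × 18750 / 1000 = 90.5172 kg.

90.5 kg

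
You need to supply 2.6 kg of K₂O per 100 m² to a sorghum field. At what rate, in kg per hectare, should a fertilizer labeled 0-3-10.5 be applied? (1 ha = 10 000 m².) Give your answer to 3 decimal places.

Product per 100 m² = 2.6 / 10.5% = 24.7619 kg.
Convert to per hectare: 24.7619 × 100 = 2476.19048 kg.

2476.190 kg of product per hectare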